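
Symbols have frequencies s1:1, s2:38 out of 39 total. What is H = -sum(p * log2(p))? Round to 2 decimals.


Computing entropy H = -sum(p_i * log2(p_i)):
  s1: p = 1/39 = 0.0256, -p*log2(p) = 0.1355
  s2: p = 38/39 = 0.9744, -p*log2(p) = 0.0365
H = sum of terms = 0.1720
Rounded to 2 decimals: 0.17

0.17


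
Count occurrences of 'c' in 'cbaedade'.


Scanning 'cbaedade' for 'c':
  Position 0: 'c' -> MATCH (count: 1)
Total occurrences of 'c': 1

1


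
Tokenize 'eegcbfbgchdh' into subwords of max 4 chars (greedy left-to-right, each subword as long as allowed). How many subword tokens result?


'eegcbfbgchdh' has 12 characters.
Chunking with max size 4:
  Chunk 1: 'eegc' (positions 0-3)
  Chunk 2: 'bfbg' (positions 4-7)
  Chunk 3: 'chdh' (positions 8-11)
Total chunks: ceil(12 / 4) = 3

3


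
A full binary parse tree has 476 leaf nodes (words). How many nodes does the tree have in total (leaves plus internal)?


Leaf nodes (terminals): 476
Internal nodes = n - 1 = 476 - 1 = 475
Total = leaves + internal = 476 + 475 = 951

951


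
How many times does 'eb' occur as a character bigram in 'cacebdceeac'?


Scanning 'cacebdceeac' for bigram 'eb':
  Position 0: 'ca' -> no
  Position 1: 'ac' -> no
  Position 2: 'ce' -> no
  Position 3: 'eb' -> MATCH
  Position 4: 'bd' -> no
  Position 5: 'dc' -> no
  Position 6: 'ce' -> no
  Position 7: 'ee' -> no
  Position 8: 'ea' -> no
  Position 9: 'ac' -> no
Total matches: 1

1


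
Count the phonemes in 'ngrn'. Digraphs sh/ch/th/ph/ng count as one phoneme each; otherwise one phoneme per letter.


Parsing 'ngrn' greedily, digraphs first:
  'ng' -> digraph (1 consonant phoneme) (phonemes so far: 1)
  'r' -> consonant phoneme (phonemes so far: 2)
  'n' -> consonant phoneme (phonemes so far: 3)
Total phonemes: 3

3


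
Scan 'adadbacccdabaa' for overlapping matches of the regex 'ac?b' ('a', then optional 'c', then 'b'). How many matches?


Pattern: ac?b means 'a', then optional 'c', then 'b'.
Scanning 'adadbacccdabaa' position-by-position:
  Pos 0: window 'ada' -> no
  Pos 1: window 'dad' -> no
  Pos 2: window 'adb' -> no
  Pos 3: window 'dba' -> no
  Pos 4: window 'bac' -> no
  Pos 5: window 'acc' -> no
  Pos 6: window 'ccc' -> no
  Pos 7: window 'ccd' -> no
  Pos 8: window 'cda' -> no
  Pos 9: window 'dab' -> no
  Pos 10: window 'aba' -> MATCH
  Pos 11: window 'baa' -> no
  Pos 12: window 'aa' -> no
  Pos 13: window 'a' -> no
Total matches: 1

1


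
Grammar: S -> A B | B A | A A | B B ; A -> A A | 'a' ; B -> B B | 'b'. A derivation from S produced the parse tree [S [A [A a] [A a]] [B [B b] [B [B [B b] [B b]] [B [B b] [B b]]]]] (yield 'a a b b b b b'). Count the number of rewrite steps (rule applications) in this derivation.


Every bracketed nonterminal node [X ...] in the tree is produced by exactly one rule application.
Reading the tree off as a leftmost derivation:
  Step 1: S  =>  A B   (applied S -> A B)
  Step 2: A B  =>  A A B   (applied A -> A A)
  Step 3: A A B  =>  a A B   (applied A -> a)
  Step 4: a A B  =>  a a B   (applied A -> a)
  Step 5: a a B  =>  a a B B   (applied B -> B B)
  Step 6: a a B B  =>  a a b B   (applied B -> b)
  Step 7: a a b B  =>  a a b B B   (applied B -> B B)
  Step 8: a a b B B  =>  a a b B B B   (applied B -> B B)
  Step 9: a a b B B B  =>  a a b b B B   (applied B -> b)
  Step 10: a a b b B B  =>  a a b b b B   (applied B -> b)
  Step 11: a a b b b B  =>  a a b b b B B   (applied B -> B B)
  Step 12: a a b b b B B  =>  a a b b b b B   (applied B -> b)
  Step 13: a a b b b b B  =>  a a b b b b b   (applied B -> b)
Final yield: a a b b b b b
Total rewrite steps: 13

13


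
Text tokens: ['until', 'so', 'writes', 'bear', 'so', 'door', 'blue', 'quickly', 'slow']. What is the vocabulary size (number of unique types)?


Listing all tokens and tracking unique types:
  Token 1: 'until' -> NEW (unique so far: 1)
  Token 2: 'so' -> NEW (unique so far: 2)
  Token 3: 'writes' -> NEW (unique so far: 3)
  Token 4: 'bear' -> NEW (unique so far: 4)
  Token 5: 'so' -> duplicate (unique so far: 4)
  Token 6: 'door' -> NEW (unique so far: 5)
  Token 7: 'blue' -> NEW (unique so far: 6)
  Token 8: 'quickly' -> NEW (unique so far: 7)
  Token 9: 'slow' -> NEW (unique so far: 8)
Unique types: ('bear', 'blue', 'door', 'quickly', 'slow', 'so', 'until', 'writes')
Vocabulary size: 8

8


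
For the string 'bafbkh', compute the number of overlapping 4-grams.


String 'bafbkh' has length L = 6.
Number of overlapping n-grams = L - n + 1
Substituting: 6 - 4 + 1 = 3

3


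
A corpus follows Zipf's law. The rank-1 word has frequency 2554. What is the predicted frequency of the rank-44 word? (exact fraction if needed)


Zipf's law: freq(rank) = f1 / rank
f1 = 2554, rank = 44
freq = 2554 / 44
GCD(2554, 44) = 2
Simplified: 1277/22

1277/22


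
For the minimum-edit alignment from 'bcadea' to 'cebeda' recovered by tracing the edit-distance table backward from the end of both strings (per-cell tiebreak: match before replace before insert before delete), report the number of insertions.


Edit distance = 4. Backtracking from cell (6, 6) with preference match > replace > insert > delete,
then listing the resulting alignment 'bcadea' -> 'cebeda' left to right:
  Step 1: delete 'b'
  Step 2: keep 'c'
  Step 3: replace a->e
  Step 4: replace d->b
  Step 5: keep 'e'
  Step 6: insert 'd' [insertion #1]
  Step 7: keep 'a'
Total insertions: 1

1


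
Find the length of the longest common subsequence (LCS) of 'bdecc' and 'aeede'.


DP table for LCS of 'bdecc' and 'aeede':
       a  e  e  d  e
    0  0  0  0  0  0
  b 0  0  0  0  0  0
  d 0  0  0  0  1  1
  e 0  0  1  1  1  2
  c 0  0  1  1  1  2
  c 0  0  1  1  1  2
LCS: 'de'
LCS length = 2

2


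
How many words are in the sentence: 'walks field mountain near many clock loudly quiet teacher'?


Counting words by splitting on spaces:
  Word 1: 'walks'
  Word 2: 'field'
  Word 3: 'mountain'
  Word 4: 'near'
  Word 5: 'many'
  Word 6: 'clock'
  Word 7: 'loudly'
  Word 8: 'quiet'
  Word 9: 'teacher'
Total words: 9

9


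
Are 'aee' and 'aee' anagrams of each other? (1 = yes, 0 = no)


Sort characters of 'aee': 'aee'
Sort characters of 'aee': 'aee'
Sorted forms match -> they ARE anagrams
Result: 1

1


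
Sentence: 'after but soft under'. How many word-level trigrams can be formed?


Word trigrams from [4] words:
  Trigram 1: (after but soft)
  Trigram 2: (but soft under)
Total word trigrams: 4 - 2 = 2

2


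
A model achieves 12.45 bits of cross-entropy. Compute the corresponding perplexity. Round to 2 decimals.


Perplexity formula: PP = 2^H
H = 12.45
PP = 2^12.45
Decompose: 2^12.45 = 2^12 * 2^0.45
2^12 = 4096, 2^0.45 ~ 1.3660403
PP ~ 4096 * 1.3660403 = 5595.3010688
Rounded to 2 decimals: 5595.30

5595.30


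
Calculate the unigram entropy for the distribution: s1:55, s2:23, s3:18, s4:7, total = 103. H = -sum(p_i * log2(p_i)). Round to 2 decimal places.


Computing entropy H = -sum(p_i * log2(p_i)):
  s1: p = 55/103 = 0.5340, -p*log2(p) = 0.4833
  s2: p = 23/103 = 0.2233, -p*log2(p) = 0.4830
  s3: p = 18/103 = 0.1748, -p*log2(p) = 0.4398
  s4: p = 7/103 = 0.0680, -p*log2(p) = 0.2636
H = sum of terms = 1.6697
Rounded to 2 decimals: 1.67

1.67


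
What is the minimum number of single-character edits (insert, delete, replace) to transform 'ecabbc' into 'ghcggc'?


Building DP table for s1='ecabbc' (len 6) and s2='ghcggc' (len 6):
       g  h  c  g  g  c
    0  1  2  3  4  5  6
  e 1  1  2  3  4  5  6
  c 2  2  2  2  3  4  5
  a 3  3  3  3  3  4  5
  b 4  4  4  4  4  4  5
  b 5  5  5  5  5  5  5
  c 6  6  6  5  6  6  5
Edit distance = dp[6][6] = 5

5


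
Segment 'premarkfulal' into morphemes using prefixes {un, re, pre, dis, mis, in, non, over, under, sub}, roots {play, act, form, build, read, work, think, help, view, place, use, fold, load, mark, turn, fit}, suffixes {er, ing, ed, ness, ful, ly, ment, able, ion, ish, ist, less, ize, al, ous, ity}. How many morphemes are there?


Segmenting 'premarkfulal' against the inventory:
  'pre' -> prefix (morpheme 1)
  'mark' -> root (morpheme 2)
  'ful' -> suffix (morpheme 3)
  'al' -> suffix (morpheme 4)
Total morphemes: 4

4


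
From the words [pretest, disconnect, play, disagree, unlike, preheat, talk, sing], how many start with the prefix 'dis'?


Checking each word for prefix 'dis':
  'pretest' -> no (count: 0)
  'disconnect' -> YES, starts with 'dis' (count: 1)
  'play' -> no (count: 1)
  'disagree' -> YES, starts with 'dis' (count: 2)
  'unlike' -> no (count: 2)
  'preheat' -> no (count: 2)
  'talk' -> no (count: 2)
  'sing' -> no (count: 2)
Total with prefix 'dis': 2

2


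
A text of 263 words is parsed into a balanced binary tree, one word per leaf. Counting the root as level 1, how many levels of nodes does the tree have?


In a balanced binary tree with n leaves the deepest leaf is ceil(log2(n)) edges below the root,
so counting node levels inclusive of root and leaves gives ceil(log2(n)) + 1 levels.
log2(263) = 8.0389
ceil(8.0389) = 9
levels = 9 + 1 = 10

10


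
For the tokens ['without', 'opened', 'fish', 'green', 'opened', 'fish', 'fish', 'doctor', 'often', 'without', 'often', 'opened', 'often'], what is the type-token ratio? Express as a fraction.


Tokens: 13
Unique types: ('doctor', 'fish', 'green', 'often', 'opened', 'without') = 6
TTR = 6/13
Already in lowest terms.

6/13


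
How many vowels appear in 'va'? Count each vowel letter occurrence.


Scanning each character of 'va':
  Position 1: 'v' -> consonant (running count: 0)
  Position 2: 'a' -> vowel (running count: 1)
Total vowels: 1

1


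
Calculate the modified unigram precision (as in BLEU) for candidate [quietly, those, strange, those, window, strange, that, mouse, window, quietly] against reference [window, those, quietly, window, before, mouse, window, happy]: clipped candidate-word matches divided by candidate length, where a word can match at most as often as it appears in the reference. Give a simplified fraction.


Reference word counts: {'before': 1, 'happy': 1, 'mouse': 1, 'quietly': 1, 'those': 1, 'window': 3}
Checking each candidate word (with clipping):
  'quietly' -> in reference (ref count 1, used 1/1) -> match (matches: 1)
  'those' -> in reference (ref count 1, used 1/1) -> match (matches: 2)
  'strange' -> not in reference -> no match (matches: 2)
  'those' -> ref count 1 already used up (1/1) -> clipped, no match (matches: 2)
  'window' -> in reference (ref count 3, used 1/3) -> match (matches: 3)
  'strange' -> not in reference -> no match (matches: 3)
  'that' -> not in reference -> no match (matches: 3)
  'mouse' -> in reference (ref count 1, used 1/1) -> match (matches: 4)
  'window' -> in reference (ref count 3, used 2/3) -> match (matches: 5)
  'quietly' -> ref count 1 already used up (1/1) -> clipped, no match (matches: 5)
Clipped matches: 5, Candidate length: 10
Precision = 5/10 = 1/2

1/2


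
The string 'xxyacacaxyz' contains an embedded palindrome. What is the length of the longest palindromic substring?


Scanning 'xxyacacaxyz' for palindromic substrings.
Substring at positions 3-7: 'acaca'.
Check: reverse('acaca') = 'acaca' -> palindrome confirmed.
Neighbouring characters ('y' / 'x') break symmetry, so it cannot extend further.
No longer palindromic substring exists; longest length = 5

5


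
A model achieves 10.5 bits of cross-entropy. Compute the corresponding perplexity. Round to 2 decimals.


Perplexity formula: PP = 2^H
H = 10.5
PP = 2^10.5
Decompose: 2^10.5 = 2^10 * 2^0.5 = 2^10 * sqrt(2)
2^10 = 1024, sqrt(2) ~ 1.4142136
PP ~ 1024 * 1.4142136 = 1448.1547264
Rounded to 2 decimals: 1448.15

1448.15


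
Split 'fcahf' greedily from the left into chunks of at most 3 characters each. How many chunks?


'fcahf' has 5 characters.
Chunking with max size 3:
  Chunk 1: 'fca' (positions 0-2)
  Chunk 2: 'hf' (positions 3-4)
Total chunks: ceil(5 / 3) = 2

2


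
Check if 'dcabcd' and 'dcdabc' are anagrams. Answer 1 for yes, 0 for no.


Sort characters of 'dcabcd': 'abccdd'
Sort characters of 'dcdabc': 'abccdd'
Sorted forms match -> they ARE anagrams
Result: 1

1


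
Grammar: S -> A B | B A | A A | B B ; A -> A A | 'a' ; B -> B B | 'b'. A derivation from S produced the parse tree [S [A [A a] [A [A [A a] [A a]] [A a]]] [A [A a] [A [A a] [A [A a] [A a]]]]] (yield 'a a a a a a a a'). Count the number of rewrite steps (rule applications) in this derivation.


Every bracketed nonterminal node [X ...] in the tree is produced by exactly one rule application.
Reading the tree off as a leftmost derivation:
  Step 1: S  =>  A A   (applied S -> A A)
  Step 2: A A  =>  A A A   (applied A -> A A)
  Step 3: A A A  =>  a A A   (applied A -> a)
  Step 4: a A A  =>  a A A A   (applied A -> A A)
  Step 5: a A A A  =>  a A A A A   (applied A -> A A)
  Step 6: a A A A A  =>  a a A A A   (applied A -> a)
  Step 7: a a A A A  =>  a a a A A   (applied A -> a)
  Step 8: a a a A A  =>  a a a a A   (applied A -> a)
  Step 9: a a a a A  =>  a a a a A A   (applied A -> A A)
  Step 10: a a a a A A  =>  a a a a a A   (applied A -> a)
  Step 11: a a a a a A  =>  a a a a a A A   (applied A -> A A)
  Step 12: a a a a a A A  =>  a a a a a a A   (applied A -> a)
  Step 13: a a a a a a A  =>  a a a a a a A A   (applied A -> A A)
  Step 14: a a a a a a A A  =>  a a a a a a a A   (applied A -> a)
  Step 15: a a a a a a a A  =>  a a a a a a a a   (applied A -> a)
Final yield: a a a a a a a a
Total rewrite steps: 15

15


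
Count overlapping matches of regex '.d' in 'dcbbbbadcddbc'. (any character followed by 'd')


Pattern: .d means any character followed by 'd'.
Scanning 'dcbbbbadcddbc' position-by-position:
  Pos 0: window 'dc' -> no
  Pos 1: window 'cb' -> no
  Pos 2: window 'bb' -> no
  Pos 3: window 'bb' -> no
  Pos 4: window 'bb' -> no
  Pos 5: window 'ba' -> no
  Pos 6: window 'ad' -> MATCH
  Pos 7: window 'dc' -> no
  Pos 8: window 'cd' -> MATCH
  Pos 9: window 'dd' -> MATCH
  Pos 10: window 'db' -> no
  Pos 11: window 'bc' -> no
  Pos 12: window 'c' -> no
Total matches: 3

3


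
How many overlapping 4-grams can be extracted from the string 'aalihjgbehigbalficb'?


String 'aalihjgbehigbalficb' has length L = 19.
Number of overlapping n-grams = L - n + 1
Substituting: 19 - 4 + 1 = 16

16


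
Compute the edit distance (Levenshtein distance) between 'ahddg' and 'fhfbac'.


Building DP table for s1='ahddg' (len 5) and s2='fhfbac' (len 6):
       f  h  f  b  a  c
    0  1  2  3  4  5  6
  a 1  1  2  3  4  4  5
  h 2  2  1  2  3  4  5
  d 3  3  2  2  3  4  5
  d 4  4  3  3  3  4  5
  g 5  5  4  4  4  4  5
Edit distance = dp[5][6] = 5

5


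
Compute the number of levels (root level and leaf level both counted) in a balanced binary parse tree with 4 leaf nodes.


In a balanced binary tree with n leaves the deepest leaf is ceil(log2(n)) edges below the root,
so counting node levels inclusive of root and leaves gives ceil(log2(n)) + 1 levels.
log2(4) = 2.0000
ceil(2.0000) = 2
levels = 2 + 1 = 3

3


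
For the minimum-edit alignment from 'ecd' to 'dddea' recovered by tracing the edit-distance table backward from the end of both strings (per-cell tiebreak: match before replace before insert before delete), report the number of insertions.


Edit distance = 4. Backtracking from cell (3, 5) with preference match > replace > insert > delete,
then listing the resulting alignment 'ecd' -> 'dddea' left to right:
  Step 1: replace e->d
  Step 2: replace c->d
  Step 3: keep 'd'
  Step 4: insert 'e' [insertion #1]
  Step 5: insert 'a' [insertion #2]
Total insertions: 2

2


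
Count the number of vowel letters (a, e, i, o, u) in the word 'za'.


Scanning each character of 'za':
  Position 1: 'z' -> consonant (running count: 0)
  Position 2: 'a' -> vowel (running count: 1)
Total vowels: 1

1


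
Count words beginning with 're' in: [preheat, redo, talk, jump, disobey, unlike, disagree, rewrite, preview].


Checking each word for prefix 're':
  'preheat' -> no (count: 0)
  'redo' -> YES, starts with 're' (count: 1)
  'talk' -> no (count: 1)
  'jump' -> no (count: 1)
  'disobey' -> no (count: 1)
  'unlike' -> no (count: 1)
  'disagree' -> no (count: 1)
  'rewrite' -> YES, starts with 're' (count: 2)
  'preview' -> no (count: 2)
Total with prefix 're': 2

2


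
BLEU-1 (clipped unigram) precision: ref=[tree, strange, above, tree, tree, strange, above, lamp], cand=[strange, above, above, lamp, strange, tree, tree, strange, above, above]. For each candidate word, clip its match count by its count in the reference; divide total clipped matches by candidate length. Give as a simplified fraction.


Reference word counts: {'above': 2, 'lamp': 1, 'strange': 2, 'tree': 3}
Checking each candidate word (with clipping):
  'strange' -> in reference (ref count 2, used 1/2) -> match (matches: 1)
  'above' -> in reference (ref count 2, used 1/2) -> match (matches: 2)
  'above' -> in reference (ref count 2, used 2/2) -> match (matches: 3)
  'lamp' -> in reference (ref count 1, used 1/1) -> match (matches: 4)
  'strange' -> in reference (ref count 2, used 2/2) -> match (matches: 5)
  'tree' -> in reference (ref count 3, used 1/3) -> match (matches: 6)
  'tree' -> in reference (ref count 3, used 2/3) -> match (matches: 7)
  'strange' -> ref count 2 already used up (2/2) -> clipped, no match (matches: 7)
  'above' -> ref count 2 already used up (2/2) -> clipped, no match (matches: 7)
  'above' -> ref count 2 already used up (2/2) -> clipped, no match (matches: 7)
Clipped matches: 7, Candidate length: 10
Precision = 7/10

7/10


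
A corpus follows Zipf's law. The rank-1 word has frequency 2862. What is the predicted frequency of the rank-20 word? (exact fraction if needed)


Zipf's law: freq(rank) = f1 / rank
f1 = 2862, rank = 20
freq = 2862 / 20
GCD(2862, 20) = 2
Simplified: 1431/10

1431/10


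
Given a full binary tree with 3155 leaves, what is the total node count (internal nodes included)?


Leaf nodes (terminals): 3155
Internal nodes = n - 1 = 3155 - 1 = 3154
Total = leaves + internal = 3155 + 3154 = 6309

6309


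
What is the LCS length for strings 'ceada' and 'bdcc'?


DP table for LCS of 'ceada' and 'bdcc':
       b  d  c  c
    0  0  0  0  0
  c 0  0  0  1  1
  e 0  0  0  1  1
  a 0  0  0  1  1
  d 0  0  1  1  1
  a 0  0  1  1  1
LCS: 'c'
LCS length = 1

1


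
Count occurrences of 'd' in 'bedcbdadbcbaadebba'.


Scanning 'bedcbdadbcbaadebba' for 'd':
  Position 2: 'd' -> MATCH (count: 1)
  Position 5: 'd' -> MATCH (count: 2)
  Position 7: 'd' -> MATCH (count: 3)
  Position 13: 'd' -> MATCH (count: 4)
Total occurrences of 'd': 4

4


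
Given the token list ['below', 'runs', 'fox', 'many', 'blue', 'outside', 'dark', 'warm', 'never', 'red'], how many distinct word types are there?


Listing all tokens and tracking unique types:
  Token 1: 'below' -> NEW (unique so far: 1)
  Token 2: 'runs' -> NEW (unique so far: 2)
  Token 3: 'fox' -> NEW (unique so far: 3)
  Token 4: 'many' -> NEW (unique so far: 4)
  Token 5: 'blue' -> NEW (unique so far: 5)
  Token 6: 'outside' -> NEW (unique so far: 6)
  Token 7: 'dark' -> NEW (unique so far: 7)
  Token 8: 'warm' -> NEW (unique so far: 8)
  Token 9: 'never' -> NEW (unique so far: 9)
  Token 10: 'red' -> NEW (unique so far: 10)
Unique types: ('below', 'blue', 'dark', 'fox', 'many', 'never', 'outside', 'red', 'runs', 'warm')
Vocabulary size: 10

10


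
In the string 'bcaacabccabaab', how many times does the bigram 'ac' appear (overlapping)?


Scanning 'bcaacabccabaab' for bigram 'ac':
  Position 0: 'bc' -> no
  Position 1: 'ca' -> no
  Position 2: 'aa' -> no
  Position 3: 'ac' -> MATCH
  Position 4: 'ca' -> no
  Position 5: 'ab' -> no
  Position 6: 'bc' -> no
  Position 7: 'cc' -> no
  Position 8: 'ca' -> no
  Position 9: 'ab' -> no
  Position 10: 'ba' -> no
  Position 11: 'aa' -> no
  Position 12: 'ab' -> no
Total matches: 1

1


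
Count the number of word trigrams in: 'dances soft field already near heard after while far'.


Word trigrams from [9] words:
  Trigram 1: (dances soft field)
  Trigram 2: (soft field already)
  Trigram 3: (field already near)
  Trigram 4: (already near heard)
  Trigram 5: (near heard after)
  Trigram 6: (heard after while)
  Trigram 7: (after while far)
Total word trigrams: 9 - 2 = 7

7


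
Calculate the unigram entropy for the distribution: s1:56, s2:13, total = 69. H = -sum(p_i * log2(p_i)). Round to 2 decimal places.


Computing entropy H = -sum(p_i * log2(p_i)):
  s1: p = 56/69 = 0.8116, -p*log2(p) = 0.2444
  s2: p = 13/69 = 0.1884, -p*log2(p) = 0.4537
H = sum of terms = 0.6981
Rounded to 2 decimals: 0.70

0.70


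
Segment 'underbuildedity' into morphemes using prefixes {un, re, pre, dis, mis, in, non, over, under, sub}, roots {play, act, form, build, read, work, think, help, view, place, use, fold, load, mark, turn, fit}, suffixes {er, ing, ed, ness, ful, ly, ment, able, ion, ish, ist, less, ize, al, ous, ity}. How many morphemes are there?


Segmenting 'underbuildedity' against the inventory:
  'under' -> prefix (morpheme 1)
  'build' -> root (morpheme 2)
  'ed' -> suffix (morpheme 3)
  'ity' -> suffix (morpheme 4)
Total morphemes: 4

4


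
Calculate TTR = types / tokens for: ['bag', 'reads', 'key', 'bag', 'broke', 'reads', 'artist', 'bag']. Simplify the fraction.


Tokens: 8
Unique types: ('artist', 'bag', 'broke', 'key', 'reads') = 5
TTR = 5/8
Already in lowest terms.

5/8


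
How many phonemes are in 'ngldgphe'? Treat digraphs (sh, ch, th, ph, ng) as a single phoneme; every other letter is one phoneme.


Parsing 'ngldgphe' greedily, digraphs first:
  'ng' -> digraph (1 consonant phoneme) (phonemes so far: 1)
  'l' -> consonant phoneme (phonemes so far: 2)
  'd' -> consonant phoneme (phonemes so far: 3)
  'g' -> consonant phoneme (phonemes so far: 4)
  'ph' -> digraph (1 consonant phoneme) (phonemes so far: 5)
  'e' -> vowel phoneme (phonemes so far: 6)
Total phonemes: 6

6


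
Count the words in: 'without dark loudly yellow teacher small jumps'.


Counting words by splitting on spaces:
  Word 1: 'without'
  Word 2: 'dark'
  Word 3: 'loudly'
  Word 4: 'yellow'
  Word 5: 'teacher'
  Word 6: 'small'
  Word 7: 'jumps'
Total words: 7

7


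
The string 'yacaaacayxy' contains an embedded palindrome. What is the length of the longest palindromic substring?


Scanning 'yacaaacayxy' for palindromic substrings.
Substring at positions 0-8: 'yacaaacay'.
Check: reverse('yacaaacay') = 'yacaaacay' -> palindrome confirmed.
Neighbouring characters ('-' / 'x') break symmetry, so it cannot extend further.
No longer palindromic substring exists; longest length = 9

9


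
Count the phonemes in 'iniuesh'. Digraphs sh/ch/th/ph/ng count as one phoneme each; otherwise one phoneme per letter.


Parsing 'iniuesh' greedily, digraphs first:
  'i' -> vowel phoneme (phonemes so far: 1)
  'n' -> consonant phoneme (phonemes so far: 2)
  'i' -> vowel phoneme (phonemes so far: 3)
  'u' -> vowel phoneme (phonemes so far: 4)
  'e' -> vowel phoneme (phonemes so far: 5)
  'sh' -> digraph (1 consonant phoneme) (phonemes so far: 6)
Total phonemes: 6

6


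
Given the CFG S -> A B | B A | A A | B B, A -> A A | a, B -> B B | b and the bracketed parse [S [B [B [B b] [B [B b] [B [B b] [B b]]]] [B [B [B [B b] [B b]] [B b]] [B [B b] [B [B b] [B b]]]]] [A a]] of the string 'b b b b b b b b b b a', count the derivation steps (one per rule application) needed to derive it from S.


Every bracketed nonterminal node [X ...] in the tree is produced by exactly one rule application.
Reading the tree off as a leftmost derivation:
  Step 1: S  =>  B A   (applied S -> B A)
  Step 2: B A  =>  B B A   (applied B -> B B)
  Step 3: B B A  =>  B B B A   (applied B -> B B)
  Step 4: B B B A  =>  b B B A   (applied B -> b)
  Step 5: b B B A  =>  b B B B A   (applied B -> B B)
  Step 6: b B B B A  =>  b b B B A   (applied B -> b)
  Step 7: b b B B A  =>  b b B B B A   (applied B -> B B)
  Step 8: b b B B B A  =>  b b b B B A   (applied B -> b)
  Step 9: b b b B B A  =>  b b b b B A   (applied B -> b)
  Step 10: b b b b B A  =>  b b b b B B A   (applied B -> B B)
  Step 11: b b b b B B A  =>  b b b b B B B A   (applied B -> B B)
  Step 12: b b b b B B B A  =>  b b b b B B B B A   (applied B -> B B)
  Step 13: b b b b B B B B A  =>  b b b b b B B B A   (applied B -> b)
  Step 14: b b b b b B B B A  =>  b b b b b b B B A   (applied B -> b)
  Step 15: b b b b b b B B A  =>  b b b b b b b B A   (applied B -> b)
  Step 16: b b b b b b b B A  =>  b b b b b b b B B A   (applied B -> B B)
  Step 17: b b b b b b b B B A  =>  b b b b b b b b B A   (applied B -> b)
  Step 18: b b b b b b b b B A  =>  b b b b b b b b B B A   (applied B -> B B)
  Step 19: b b b b b b b b B B A  =>  b b b b b b b b b B A   (applied B -> b)
  Step 20: b b b b b b b b b B A  =>  b b b b b b b b b b A   (applied B -> b)
  Step 21: b b b b b b b b b b A  =>  b b b b b b b b b b a   (applied A -> a)
Final yield: b b b b b b b b b b a
Total rewrite steps: 21

21


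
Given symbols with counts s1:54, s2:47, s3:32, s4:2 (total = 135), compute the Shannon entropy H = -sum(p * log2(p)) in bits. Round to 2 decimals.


Computing entropy H = -sum(p_i * log2(p_i)):
  s1: p = 54/135 = 0.4000, -p*log2(p) = 0.5288
  s2: p = 47/135 = 0.3481, -p*log2(p) = 0.5300
  s3: p = 32/135 = 0.2370, -p*log2(p) = 0.4923
  s4: p = 2/135 = 0.0148, -p*log2(p) = 0.0900
H = sum of terms = 1.6411
Rounded to 2 decimals: 1.64

1.64


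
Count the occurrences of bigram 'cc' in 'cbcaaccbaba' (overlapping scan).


Scanning 'cbcaaccbaba' for bigram 'cc':
  Position 0: 'cb' -> no
  Position 1: 'bc' -> no
  Position 2: 'ca' -> no
  Position 3: 'aa' -> no
  Position 4: 'ac' -> no
  Position 5: 'cc' -> MATCH
  Position 6: 'cb' -> no
  Position 7: 'ba' -> no
  Position 8: 'ab' -> no
  Position 9: 'ba' -> no
Total matches: 1

1


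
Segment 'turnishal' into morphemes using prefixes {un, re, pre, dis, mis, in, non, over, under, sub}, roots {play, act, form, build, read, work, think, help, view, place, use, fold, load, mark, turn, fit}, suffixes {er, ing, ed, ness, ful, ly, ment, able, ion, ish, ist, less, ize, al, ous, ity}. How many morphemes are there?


Segmenting 'turnishal' against the inventory:
  'turn' -> root (morpheme 1)
  'ish' -> suffix (morpheme 2)
  'al' -> suffix (morpheme 3)
Total morphemes: 3

3


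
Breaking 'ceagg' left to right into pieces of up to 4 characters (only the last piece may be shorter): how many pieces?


'ceagg' has 5 characters.
Chunking with max size 4:
  Chunk 1: 'ceag' (positions 0-3)
  Chunk 2: 'g' (positions 4-4)
Total chunks: ceil(5 / 4) = 2

2


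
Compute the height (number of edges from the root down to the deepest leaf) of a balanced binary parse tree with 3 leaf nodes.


In a balanced binary tree with n leaves the deepest leaf is ceil(log2(n)) edges below the root.
log2(3) = 1.5850
ceil(1.5850) = 2
height (edges) = 2

2


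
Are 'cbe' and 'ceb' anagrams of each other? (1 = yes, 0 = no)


Sort characters of 'cbe': 'bce'
Sort characters of 'ceb': 'bce'
Sorted forms match -> they ARE anagrams
Result: 1

1


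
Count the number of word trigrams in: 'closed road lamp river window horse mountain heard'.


Word trigrams from [8] words:
  Trigram 1: (closed road lamp)
  Trigram 2: (road lamp river)
  Trigram 3: (lamp river window)
  Trigram 4: (river window horse)
  Trigram 5: (window horse mountain)
  Trigram 6: (horse mountain heard)
Total word trigrams: 8 - 2 = 6

6


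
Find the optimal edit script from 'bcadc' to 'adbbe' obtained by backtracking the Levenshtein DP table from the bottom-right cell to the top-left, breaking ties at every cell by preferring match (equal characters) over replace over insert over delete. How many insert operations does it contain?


Edit distance = 5. Backtracking from cell (5, 5) with preference match > replace > insert > delete,
then listing the resulting alignment 'bcadc' -> 'adbbe' left to right:
  Step 1: replace b->a
  Step 2: replace c->d
  Step 3: replace a->b
  Step 4: replace d->b
  Step 5: replace c->e
Total insertions: 0

0


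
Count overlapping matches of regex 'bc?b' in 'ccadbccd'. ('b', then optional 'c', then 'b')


Pattern: bc?b means 'b', then optional 'c', then 'b'.
Scanning 'ccadbccd' position-by-position:
  Pos 0: window 'cca' -> no
  Pos 1: window 'cad' -> no
  Pos 2: window 'adb' -> no
  Pos 3: window 'dbc' -> no
  Pos 4: window 'bcc' -> no
  Pos 5: window 'ccd' -> no
  Pos 6: window 'cd' -> no
  Pos 7: window 'd' -> no
Total matches: 0

0


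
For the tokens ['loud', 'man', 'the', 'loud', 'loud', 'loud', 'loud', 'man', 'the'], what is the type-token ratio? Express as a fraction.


Tokens: 9
Unique types: ('loud', 'man', 'the') = 3
TTR = 3/9
Simplify: divide both by 3 -> 1/3
TTR = 1/3

1/3


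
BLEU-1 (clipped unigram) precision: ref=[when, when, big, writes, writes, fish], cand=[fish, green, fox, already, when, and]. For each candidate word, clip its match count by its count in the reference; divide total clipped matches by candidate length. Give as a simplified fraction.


Reference word counts: {'big': 1, 'fish': 1, 'when': 2, 'writes': 2}
Checking each candidate word (with clipping):
  'fish' -> in reference (ref count 1, used 1/1) -> match (matches: 1)
  'green' -> not in reference -> no match (matches: 1)
  'fox' -> not in reference -> no match (matches: 1)
  'already' -> not in reference -> no match (matches: 1)
  'when' -> in reference (ref count 2, used 1/2) -> match (matches: 2)
  'and' -> not in reference -> no match (matches: 2)
Clipped matches: 2, Candidate length: 6
Precision = 2/6 = 1/3

1/3


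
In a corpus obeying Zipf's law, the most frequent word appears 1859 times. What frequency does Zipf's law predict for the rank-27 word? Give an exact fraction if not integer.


Zipf's law: freq(rank) = f1 / rank
f1 = 1859, rank = 27
freq = 1859 / 27
GCD(1859, 27) = 1
Simplified: 1859/27

1859/27


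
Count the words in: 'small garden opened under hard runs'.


Counting words by splitting on spaces:
  Word 1: 'small'
  Word 2: 'garden'
  Word 3: 'opened'
  Word 4: 'under'
  Word 5: 'hard'
  Word 6: 'runs'
Total words: 6

6


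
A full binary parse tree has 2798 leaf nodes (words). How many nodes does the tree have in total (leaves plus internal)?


Leaf nodes (terminals): 2798
Internal nodes = n - 1 = 2798 - 1 = 2797
Total = leaves + internal = 2798 + 2797 = 5595

5595


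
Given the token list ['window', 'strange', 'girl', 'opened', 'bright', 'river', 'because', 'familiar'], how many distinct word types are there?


Listing all tokens and tracking unique types:
  Token 1: 'window' -> NEW (unique so far: 1)
  Token 2: 'strange' -> NEW (unique so far: 2)
  Token 3: 'girl' -> NEW (unique so far: 3)
  Token 4: 'opened' -> NEW (unique so far: 4)
  Token 5: 'bright' -> NEW (unique so far: 5)
  Token 6: 'river' -> NEW (unique so far: 6)
  Token 7: 'because' -> NEW (unique so far: 7)
  Token 8: 'familiar' -> NEW (unique so far: 8)
Unique types: ('because', 'bright', 'familiar', 'girl', 'opened', 'river', 'strange', 'window')
Vocabulary size: 8

8


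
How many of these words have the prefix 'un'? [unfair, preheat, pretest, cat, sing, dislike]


Checking each word for prefix 'un':
  'unfair' -> YES, starts with 'un' (count: 1)
  'preheat' -> no (count: 1)
  'pretest' -> no (count: 1)
  'cat' -> no (count: 1)
  'sing' -> no (count: 1)
  'dislike' -> no (count: 1)
Total with prefix 'un': 1

1


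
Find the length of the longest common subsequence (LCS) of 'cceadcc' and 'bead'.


DP table for LCS of 'cceadcc' and 'bead':
       b  e  a  d
    0  0  0  0  0
  c 0  0  0  0  0
  c 0  0  0  0  0
  e 0  0  1  1  1
  a 0  0  1  2  2
  d 0  0  1  2  3
  c 0  0  1  2  3
  c 0  0  1  2  3
LCS: 'ead'
LCS length = 3

3


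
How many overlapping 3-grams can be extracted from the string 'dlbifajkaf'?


String 'dlbifajkaf' has length L = 10.
Number of overlapping n-grams = L - n + 1
Substituting: 10 - 3 + 1 = 8

8


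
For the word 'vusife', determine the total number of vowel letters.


Scanning each character of 'vusife':
  Position 1: 'v' -> consonant (running count: 0)
  Position 2: 'u' -> vowel (running count: 1)
  Position 3: 's' -> consonant (running count: 1)
  Position 4: 'i' -> vowel (running count: 2)
  Position 5: 'f' -> consonant (running count: 2)
  Position 6: 'e' -> vowel (running count: 3)
Total vowels: 3

3


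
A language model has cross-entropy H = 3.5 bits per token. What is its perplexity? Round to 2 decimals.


Perplexity formula: PP = 2^H
H = 3.5
PP = 2^3.5
Decompose: 2^3.5 = 2^3 * 2^0.5 = 2^3 * sqrt(2)
2^3 = 8, sqrt(2) ~ 1.4142136
PP ~ 8 * 1.4142136 = 11.3137088
Rounded to 2 decimals: 11.31

11.31


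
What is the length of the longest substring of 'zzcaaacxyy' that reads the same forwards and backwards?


Scanning 'zzcaaacxyy' for palindromic substrings.
Substring at positions 2-6: 'caaac'.
Check: reverse('caaac') = 'caaac' -> palindrome confirmed.
Neighbouring characters ('z' / 'x') break symmetry, so it cannot extend further.
No longer palindromic substring exists; longest length = 5

5


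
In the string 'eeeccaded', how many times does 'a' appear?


Scanning 'eeeccaded' for 'a':
  Position 5: 'a' -> MATCH (count: 1)
Total occurrences of 'a': 1

1


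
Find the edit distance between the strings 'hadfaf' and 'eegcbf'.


Building DP table for s1='hadfaf' (len 6) and s2='eegcbf' (len 6):
       e  e  g  c  b  f
    0  1  2  3  4  5  6
  h 1  1  2  3  4  5  6
  a 2  2  2  3  4  5  6
  d 3  3  3  3  4  5  6
  f 4  4  4  4  4  5  5
  a 5  5  5  5  5  5  6
  f 6  6  6  6  6  6  5
Edit distance = dp[6][6] = 5

5


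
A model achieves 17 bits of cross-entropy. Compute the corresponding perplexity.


Perplexity formula: PP = 2^H
H = 17
PP = 2^17
PP = 2^17 = 131072

131072


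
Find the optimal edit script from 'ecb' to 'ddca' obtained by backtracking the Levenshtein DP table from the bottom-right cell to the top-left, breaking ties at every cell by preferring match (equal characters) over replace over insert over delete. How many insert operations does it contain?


Edit distance = 3. Backtracking from cell (3, 4) with preference match > replace > insert > delete,
then listing the resulting alignment 'ecb' -> 'ddca' left to right:
  Step 1: insert 'd' [insertion #1]
  Step 2: replace e->d
  Step 3: keep 'c'
  Step 4: replace b->a
Total insertions: 1

1


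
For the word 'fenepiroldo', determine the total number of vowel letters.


Scanning each character of 'fenepiroldo':
  Position 1: 'f' -> consonant (running count: 0)
  Position 2: 'e' -> vowel (running count: 1)
  Position 3: 'n' -> consonant (running count: 1)
  Position 4: 'e' -> vowel (running count: 2)
  Position 5: 'p' -> consonant (running count: 2)
  Position 6: 'i' -> vowel (running count: 3)
  Position 7: 'r' -> consonant (running count: 3)
  Position 8: 'o' -> vowel (running count: 4)
  Position 9: 'l' -> consonant (running count: 4)
  Position 10: 'd' -> consonant (running count: 4)
  Position 11: 'o' -> vowel (running count: 5)
Total vowels: 5

5


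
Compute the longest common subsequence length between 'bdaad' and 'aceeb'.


DP table for LCS of 'bdaad' and 'aceeb':
       a  c  e  e  b
    0  0  0  0  0  0
  b 0  0  0  0  0  1
  d 0  0  0  0  0  1
  a 0  1  1  1  1  1
  a 0  1  1  1  1  1
  d 0  1  1  1  1  1
LCS: 'b'
LCS length = 1

1


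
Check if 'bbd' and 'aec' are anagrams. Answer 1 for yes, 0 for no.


Sort characters of 'bbd': 'bbd'
Sort characters of 'aec': 'ace'
Sorted forms differ -> they are NOT anagrams
Result: 0

0


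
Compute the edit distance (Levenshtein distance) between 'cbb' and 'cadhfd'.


Building DP table for s1='cbb' (len 3) and s2='cadhfd' (len 6):
       c  a  d  h  f  d
    0  1  2  3  4  5  6
  c 1  0  1  2  3  4  5
  b 2  1  1  2  3  4  5
  b 3  2  2  2  3  4  5
Edit distance = dp[3][6] = 5

5


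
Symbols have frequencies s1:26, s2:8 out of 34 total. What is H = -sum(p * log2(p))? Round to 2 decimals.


Computing entropy H = -sum(p_i * log2(p_i)):
  s1: p = 26/34 = 0.7647, -p*log2(p) = 0.2960
  s2: p = 8/34 = 0.2353, -p*log2(p) = 0.4912
H = sum of terms = 0.7872
Rounded to 2 decimals: 0.79

0.79


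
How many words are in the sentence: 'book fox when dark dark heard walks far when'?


Counting words by splitting on spaces:
  Word 1: 'book'
  Word 2: 'fox'
  Word 3: 'when'
  Word 4: 'dark'
  Word 5: 'dark'
  Word 6: 'heard'
  Word 7: 'walks'
  Word 8: 'far'
  Word 9: 'when'
Total words: 9

9


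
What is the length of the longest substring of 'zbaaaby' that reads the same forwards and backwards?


Scanning 'zbaaaby' for palindromic substrings.
Substring at positions 1-5: 'baaab'.
Check: reverse('baaab') = 'baaab' -> palindrome confirmed.
Neighbouring characters ('z' / 'y') break symmetry, so it cannot extend further.
No longer palindromic substring exists; longest length = 5

5


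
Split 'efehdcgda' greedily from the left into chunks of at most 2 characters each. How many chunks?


'efehdcgda' has 9 characters.
Chunking with max size 2:
  Chunk 1: 'ef' (positions 0-1)
  Chunk 2: 'eh' (positions 2-3)
  Chunk 3: 'dc' (positions 4-5)
  Chunk 4: 'gd' (positions 6-7)
  Chunk 5: 'a' (positions 8-8)
Total chunks: ceil(9 / 2) = 5

5


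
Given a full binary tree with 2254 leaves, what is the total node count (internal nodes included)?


Leaf nodes (terminals): 2254
Internal nodes = n - 1 = 2254 - 1 = 2253
Total = leaves + internal = 2254 + 2253 = 4507

4507


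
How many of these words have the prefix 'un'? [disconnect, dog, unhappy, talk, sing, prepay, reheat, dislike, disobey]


Checking each word for prefix 'un':
  'disconnect' -> no (count: 0)
  'dog' -> no (count: 0)
  'unhappy' -> YES, starts with 'un' (count: 1)
  'talk' -> no (count: 1)
  'sing' -> no (count: 1)
  'prepay' -> no (count: 1)
  'reheat' -> no (count: 1)
  'dislike' -> no (count: 1)
  'disobey' -> no (count: 1)
Total with prefix 'un': 1

1


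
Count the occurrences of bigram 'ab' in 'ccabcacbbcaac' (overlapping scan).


Scanning 'ccabcacbbcaac' for bigram 'ab':
  Position 0: 'cc' -> no
  Position 1: 'ca' -> no
  Position 2: 'ab' -> MATCH
  Position 3: 'bc' -> no
  Position 4: 'ca' -> no
  Position 5: 'ac' -> no
  Position 6: 'cb' -> no
  Position 7: 'bb' -> no
  Position 8: 'bc' -> no
  Position 9: 'ca' -> no
  Position 10: 'aa' -> no
  Position 11: 'ac' -> no
Total matches: 1

1


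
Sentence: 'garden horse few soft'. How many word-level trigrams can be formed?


Word trigrams from [4] words:
  Trigram 1: (garden horse few)
  Trigram 2: (horse few soft)
Total word trigrams: 4 - 2 = 2

2


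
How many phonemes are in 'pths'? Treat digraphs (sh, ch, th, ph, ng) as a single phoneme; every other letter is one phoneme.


Parsing 'pths' greedily, digraphs first:
  'p' -> consonant phoneme (phonemes so far: 1)
  'th' -> digraph (1 consonant phoneme) (phonemes so far: 2)
  's' -> consonant phoneme (phonemes so far: 3)
Total phonemes: 3

3


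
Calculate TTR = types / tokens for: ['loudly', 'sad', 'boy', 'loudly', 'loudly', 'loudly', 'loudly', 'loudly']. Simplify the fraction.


Tokens: 8
Unique types: ('boy', 'loudly', 'sad') = 3
TTR = 3/8
Already in lowest terms.

3/8


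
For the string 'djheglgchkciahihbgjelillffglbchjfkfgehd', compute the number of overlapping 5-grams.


String 'djheglgchkciahihbgjelillffglbchjfkfgehd' has length L = 39.
Number of overlapping n-grams = L - n + 1
Substituting: 39 - 5 + 1 = 35

35


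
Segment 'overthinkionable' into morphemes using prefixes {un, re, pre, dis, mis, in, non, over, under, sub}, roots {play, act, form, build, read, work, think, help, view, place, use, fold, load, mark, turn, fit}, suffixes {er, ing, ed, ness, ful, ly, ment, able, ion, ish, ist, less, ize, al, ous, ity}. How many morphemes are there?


Segmenting 'overthinkionable' against the inventory:
  'over' -> prefix (morpheme 1)
  'think' -> root (morpheme 2)
  'ion' -> suffix (morpheme 3)
  'able' -> suffix (morpheme 4)
Total morphemes: 4

4


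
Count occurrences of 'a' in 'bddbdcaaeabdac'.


Scanning 'bddbdcaaeabdac' for 'a':
  Position 6: 'a' -> MATCH (count: 1)
  Position 7: 'a' -> MATCH (count: 2)
  Position 9: 'a' -> MATCH (count: 3)
  Position 12: 'a' -> MATCH (count: 4)
Total occurrences of 'a': 4

4
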